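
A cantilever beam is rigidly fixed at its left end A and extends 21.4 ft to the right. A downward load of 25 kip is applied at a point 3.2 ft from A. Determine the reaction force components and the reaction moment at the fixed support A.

A_x = 0, A_y = 25.00 kip, M_A = 80.00 kip·ft

ΣF_x = 0: A_x = 0.
ΣF_y = 0: A_y − 25 = 0 → A_y = 25.00 kip.
ΣM about A: M_A − 25·3.2 = 0 → M_A = 80.00 kip·ft.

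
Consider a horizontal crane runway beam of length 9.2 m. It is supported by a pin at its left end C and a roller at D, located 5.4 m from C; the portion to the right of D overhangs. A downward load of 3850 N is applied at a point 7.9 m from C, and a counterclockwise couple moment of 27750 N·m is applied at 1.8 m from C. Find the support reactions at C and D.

Moments about C: D_y·5.4 − 3850·7.9 + 27750 = 0 → D_y = 2665/5.4 = 493.519 ≈ 493.5 N.
ΣF_y = 0: C_y + 493.519 − 3850 = 0 → C_y = 3356 N.
ΣF_x = 0: no horizontal applied forces, so C_x = 0.

C_x = 0, C_y = 3356 N, D_y = 493.5 N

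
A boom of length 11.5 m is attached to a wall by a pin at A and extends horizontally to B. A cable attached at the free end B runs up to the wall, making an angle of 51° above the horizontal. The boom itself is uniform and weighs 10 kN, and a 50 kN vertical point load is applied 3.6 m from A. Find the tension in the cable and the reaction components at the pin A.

ΣM about A: T·sin51°·11.5 − 10·5.75 − 50·3.6 = 0 → T = 237.5/(11.5·0.777146) = 26.5744 ≈ 26.57 kN.
ΣF_x = 0: A_x − T·cos51° = 0 → A_x = 26.5744 × 0.62932 = 16.72 kN.
ΣF_y = 0: A_y + T·sin51° − 10 − 50 = 0 → A_y = 60 − 26.5744 × 0.777146 = 39.35 kN.

T = 26.57 kN, A_x = 16.72 kN, A_y = 39.35 kN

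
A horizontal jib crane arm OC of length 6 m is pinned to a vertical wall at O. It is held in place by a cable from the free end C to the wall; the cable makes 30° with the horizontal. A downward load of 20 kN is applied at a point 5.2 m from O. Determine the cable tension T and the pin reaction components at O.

ΣM about O: T·sin30°·6 − 20·5.2 = 0 → T = 104/(6·0.5) = 34.6667 ≈ 34.67 kN.
ΣF_x = 0: O_x − T·cos30° = 0 → O_x = 34.6667 × 0.866025 = 30.02 kN.
ΣF_y = 0: O_y + T·sin30° − 20 = 0 → O_y = 20 − 34.6667 × 0.5 = 2.667 kN.

T = 34.67 kN, O_x = 30.02 kN, O_y = 2.667 kN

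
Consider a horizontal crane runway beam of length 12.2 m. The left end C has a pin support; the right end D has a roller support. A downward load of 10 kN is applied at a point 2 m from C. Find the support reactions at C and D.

Taking moments about C: D_y·12.2 − 10·2 = 0 → D_y = 20/12.2 = 1.63934 ≈ 1.639 kN.
ΣF_y = 0: C_y + 1.63934 − 10 = 0 → C_y = 8.361 kN.
ΣF_x = 0: no horizontal applied forces, so C_x = 0.

C_x = 0, C_y = 8.361 kN, D_y = 1.639 kN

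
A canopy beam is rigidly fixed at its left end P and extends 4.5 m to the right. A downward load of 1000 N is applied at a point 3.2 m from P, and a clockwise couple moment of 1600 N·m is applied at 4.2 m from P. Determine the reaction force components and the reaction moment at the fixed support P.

P_x = 0, P_y = 1000 N, M_P = 4800 N·m

ΣF_x = 0: P_x = 0.
ΣF_y = 0: P_y − 1000 = 0 → P_y = 1000 N.
ΣM about P: M_P − 1000·3.2 − 1600 = 0 → M_P = 4800 N·m.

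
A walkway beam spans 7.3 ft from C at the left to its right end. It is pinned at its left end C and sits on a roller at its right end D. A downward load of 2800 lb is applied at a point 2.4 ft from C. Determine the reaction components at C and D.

C_x = 0, C_y = 1879 lb, D_y = 920.5 lb

ΣM about C: D_y·7.3 − 2800·2.4 = 0 → D_y = 6720/7.3 = 920.548 ≈ 920.5 lb.
ΣF_y = 0: C_y + 920.548 − 2800 = 0 → C_y = 1879 lb.
ΣF_x = 0: no horizontal applied forces, so C_x = 0.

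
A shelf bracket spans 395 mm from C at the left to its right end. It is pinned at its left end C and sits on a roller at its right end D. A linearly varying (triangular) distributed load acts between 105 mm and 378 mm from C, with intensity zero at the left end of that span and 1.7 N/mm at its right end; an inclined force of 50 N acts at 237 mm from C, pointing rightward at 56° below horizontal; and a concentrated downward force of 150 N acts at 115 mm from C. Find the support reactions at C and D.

Resultant of the triangular load: ½ × 1.7 × 273 = 232.05 N, acting at 287 mm from C (one-third of the span from the peak).
Moments about C: D_y·395 − (½·1.7·273)·287 − 50·sin56°·237 − 150·115 = 0 → D_y = 93672.4/395 = 237.145 ≈ 237.1 N.
ΣF_y = 0: C_y + 237.145 − ½·1.7·273 − 50·sin56° − 150 = 0 → C_y = 186.4 N.
ΣF_x = 0: C_x + 50·cos56° = 0 → C_x = -27.96 N.

C_x = -27.96 N, C_y = 186.4 N, D_y = 237.1 N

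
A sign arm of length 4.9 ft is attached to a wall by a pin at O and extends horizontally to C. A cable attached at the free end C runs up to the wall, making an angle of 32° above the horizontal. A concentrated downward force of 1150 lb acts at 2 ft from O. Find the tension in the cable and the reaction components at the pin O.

ΣM about O: T·sin32°·4.9 − 1150·2 = 0 → T = 2300/(4.9·0.529919) = 885.773 ≈ 885.8 lb.
ΣF_x = 0: O_x − T·cos32° = 0 → O_x = 885.773 × 0.848048 = 751.2 lb.
ΣF_y = 0: O_y + T·sin32° − 1150 = 0 → O_y = 1150 − 885.773 × 0.529919 = 680.6 lb.

T = 885.8 lb, O_x = 751.2 lb, O_y = 680.6 lb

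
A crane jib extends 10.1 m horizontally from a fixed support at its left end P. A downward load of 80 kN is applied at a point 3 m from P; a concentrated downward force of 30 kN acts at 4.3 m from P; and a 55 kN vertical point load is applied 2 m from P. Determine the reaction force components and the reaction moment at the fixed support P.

P_x = 0, P_y = 165.0 kN, M_P = 479.0 kN·m

ΣF_x = 0: P_x = 0.
ΣF_y = 0: P_y − 80 − 30 − 55 = 0 → P_y = 165.0 kN.
ΣM about P: M_P − 80·3 − 30·4.3 − 55·2 = 0 → M_P = 479.0 kN·m.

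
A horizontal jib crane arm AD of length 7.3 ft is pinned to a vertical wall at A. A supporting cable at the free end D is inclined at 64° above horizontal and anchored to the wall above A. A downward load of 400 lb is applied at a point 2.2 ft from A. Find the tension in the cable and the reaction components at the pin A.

T = 134.1 lb, A_x = 58.80 lb, A_y = 279.5 lb

ΣM about A: T·sin64°·7.3 − 400·2.2 = 0 → T = 880/(7.3·0.898794) = 134.122 ≈ 134.1 lb.
ΣF_x = 0: A_x − T·cos64° = 0 → A_x = 134.122 × 0.438371 = 58.80 lb.
ΣF_y = 0: A_y + T·sin64° − 400 = 0 → A_y = 400 − 134.122 × 0.898794 = 279.5 lb.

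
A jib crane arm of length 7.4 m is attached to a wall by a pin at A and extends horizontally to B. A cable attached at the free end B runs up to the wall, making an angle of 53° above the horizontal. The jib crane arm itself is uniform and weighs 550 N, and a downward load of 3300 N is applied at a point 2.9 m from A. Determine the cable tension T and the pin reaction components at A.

ΣM about A: T·sin53°·7.4 − 550·3.7 − 3300·2.9 = 0 → T = 11605/(7.4·0.798636) = 1963.65 ≈ 1964 N.
ΣF_x = 0: A_x − T·cos53° = 0 → A_x = 1963.65 × 0.601815 = 1182 N.
ΣF_y = 0: A_y + T·sin53° − 550 − 3300 = 0 → A_y = 3850 − 1963.65 × 0.798636 = 2282 N.

T = 1964 N, A_x = 1182 N, A_y = 2282 N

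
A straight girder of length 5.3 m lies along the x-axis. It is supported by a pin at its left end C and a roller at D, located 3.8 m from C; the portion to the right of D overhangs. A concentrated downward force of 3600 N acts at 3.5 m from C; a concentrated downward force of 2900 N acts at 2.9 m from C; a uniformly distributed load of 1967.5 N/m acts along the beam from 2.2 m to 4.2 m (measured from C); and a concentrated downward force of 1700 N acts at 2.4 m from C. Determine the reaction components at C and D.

C_x = 0, C_y = 2219 N, D_y = 9916 N

Resultant of the distributed load: 1967.5 × 2 = 3935 N at 3.2 m from C.
Moments about C: D_y·3.8 − 3600·3.5 − 2900·2.9 − (1967.5·2)·3.2 − 1700·2.4 = 0 → D_y = 37682/3.8 = 9916.32 ≈ 9916 N.
ΣF_y = 0: C_y + 9916.32 − 3600 − 2900 − 1967.5·2 − 1700 = 0 → C_y = 2219 N.
ΣF_x = 0: no horizontal applied forces, so C_x = 0.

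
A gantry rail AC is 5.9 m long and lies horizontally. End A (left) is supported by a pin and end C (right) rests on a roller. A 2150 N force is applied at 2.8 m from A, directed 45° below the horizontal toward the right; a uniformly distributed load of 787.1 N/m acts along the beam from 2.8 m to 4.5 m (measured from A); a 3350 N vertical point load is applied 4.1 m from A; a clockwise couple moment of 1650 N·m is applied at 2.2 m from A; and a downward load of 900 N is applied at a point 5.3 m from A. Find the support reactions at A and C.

A_x = -1520 N, A_y = 2143 N, C_y = 4965 N

Resultant of the distributed load: 787.1 × 1.7 = 1338.07 N at 3.65 m from A.
Moments about A: C_y·5.9 − 2150·sin45°·2.8 − (787.1·1.7)·3.65 − 3350·4.1 − 1650 − 900·5.3 = 0 → C_y = 29295.7/5.9 = 4965.37 ≈ 4965 N.
ΣF_y = 0: A_y + 4965.37 − 2150·sin45° − 787.1·1.7 − 3350 − 900 = 0 → A_y = 2143 N.
ΣF_x = 0: A_x + 2150·cos45° = 0 → A_x = -1520 N.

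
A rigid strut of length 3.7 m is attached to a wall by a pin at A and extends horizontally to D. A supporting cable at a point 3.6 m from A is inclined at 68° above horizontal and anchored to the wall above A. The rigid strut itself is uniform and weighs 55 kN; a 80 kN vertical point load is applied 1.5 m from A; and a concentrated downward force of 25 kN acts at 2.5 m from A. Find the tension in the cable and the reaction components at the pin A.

T = 85.16 kN, A_x = 31.90 kN, A_y = 81.04 kN

ΣM about A: T·sin68°·3.6 − 55·1.85 − 80·1.5 − 25·2.5 = 0 → T = 284.25/(3.6·0.927184) = 85.1593 ≈ 85.16 kN.
ΣF_x = 0: A_x − T·cos68° = 0 → A_x = 85.1593 × 0.374607 = 31.90 kN.
ΣF_y = 0: A_y + T·sin68° − 55 − 80 − 25 = 0 → A_y = 160 − 85.1593 × 0.927184 = 81.04 kN.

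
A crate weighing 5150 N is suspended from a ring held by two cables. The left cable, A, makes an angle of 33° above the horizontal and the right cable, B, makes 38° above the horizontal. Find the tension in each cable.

ΣF_x = 0: −T_A·cos33° + T_B·cos38° = 0 → T_B = 1.06429·T_A.
ΣF_y = 0: T_A·sin33° + T_B·sin38° = 5150.
Substitute: T_A·(0.544639 + 1.06429·0.615661) = 5150 → T_A = 4292.09 ≈ 4292 N.
Then T_B = 1.06429 × 4292.09 = 4568 N.

T_A = 4292 N, T_B = 4568 N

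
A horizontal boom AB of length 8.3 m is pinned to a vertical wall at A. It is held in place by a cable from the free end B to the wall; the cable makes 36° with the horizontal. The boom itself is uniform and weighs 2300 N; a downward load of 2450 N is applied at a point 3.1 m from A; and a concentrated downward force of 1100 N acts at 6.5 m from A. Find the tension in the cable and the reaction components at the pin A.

T = 4979 N, A_x = 4028 N, A_y = 2923 N

ΣM about A: T·sin36°·8.3 − 2300·4.15 − 2450·3.1 − 1100·6.5 = 0 → T = 24290/(8.3·0.587785) = 4978.87 ≈ 4979 N.
ΣF_x = 0: A_x − T·cos36° = 0 → A_x = 4978.87 × 0.809017 = 4028 N.
ΣF_y = 0: A_y + T·sin36° − 2300 − 2450 − 1100 = 0 → A_y = 5850 − 4978.87 × 0.587785 = 2923 N.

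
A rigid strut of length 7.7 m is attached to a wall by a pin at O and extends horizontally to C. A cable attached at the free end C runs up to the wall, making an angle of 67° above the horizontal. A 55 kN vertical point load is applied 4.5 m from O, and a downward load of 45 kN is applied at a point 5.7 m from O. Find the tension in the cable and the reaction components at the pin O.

ΣM about O: T·sin67°·7.7 − 55·4.5 − 45·5.7 = 0 → T = 504/(7.7·0.920505) = 71.1072 ≈ 71.11 kN.
ΣF_x = 0: O_x − T·cos67° = 0 → O_x = 71.1072 × 0.390731 = 27.78 kN.
ΣF_y = 0: O_y + T·sin67° − 55 − 45 = 0 → O_y = 100 − 71.1072 × 0.920505 = 34.55 kN.

T = 71.11 kN, O_x = 27.78 kN, O_y = 34.55 kN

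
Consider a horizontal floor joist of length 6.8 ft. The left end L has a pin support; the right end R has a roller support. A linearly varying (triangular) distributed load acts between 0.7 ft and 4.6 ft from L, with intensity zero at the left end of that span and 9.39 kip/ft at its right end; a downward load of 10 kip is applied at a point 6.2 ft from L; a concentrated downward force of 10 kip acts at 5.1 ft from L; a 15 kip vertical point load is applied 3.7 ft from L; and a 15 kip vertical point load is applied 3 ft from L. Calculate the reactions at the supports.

L_x = 0, L_y = 28.03 kip, R_y = 40.28 kip

Resultant of the triangular load: ½ × 9.39 × 3.9 = 18.3105 kip, acting at 3.3 ft from L (one-third of the span from the peak).
ΣM about L: R_y·6.8 − (½·9.39·3.9)·3.3 − 10·6.2 − 10·5.1 − 15·3.7 − 15·3 = 0 → R_y = 273.92465/6.8 = 40.283 ≈ 40.28 kip.
ΣF_y = 0: L_y + 40.283 − ½·9.39·3.9 − 10 − 10 − 15 − 15 = 0 → L_y = 28.03 kip.
ΣF_x = 0: no horizontal applied forces, so L_x = 0.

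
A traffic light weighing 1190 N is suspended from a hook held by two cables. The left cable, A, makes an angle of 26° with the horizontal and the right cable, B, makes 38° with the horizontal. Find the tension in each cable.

ΣF_x = 0: −T_A·cos26° + T_B·cos38° = 0 → T_B = 1.14059·T_A.
ΣF_y = 0: T_A·sin26° + T_B·sin38° = 1190.
Substitute: T_A·(0.438371 + 1.14059·0.615661) = 1190 → T_A = 1043.32 ≈ 1043 N.
Then T_B = 1.14059 × 1043.32 = 1190 N.

T_A = 1043 N, T_B = 1190 N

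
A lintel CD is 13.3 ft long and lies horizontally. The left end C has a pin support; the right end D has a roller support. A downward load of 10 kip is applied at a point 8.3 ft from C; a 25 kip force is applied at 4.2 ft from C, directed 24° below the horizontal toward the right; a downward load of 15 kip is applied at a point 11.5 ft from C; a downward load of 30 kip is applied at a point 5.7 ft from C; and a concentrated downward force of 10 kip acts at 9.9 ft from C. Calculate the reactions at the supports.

Moments about C: D_y·13.3 − 10·8.3 − 25·sin24°·4.2 − 15·11.5 − 30·5.7 − 10·9.9 = 0 → D_y = 568.207/13.3 = 42.7223 ≈ 42.72 kip.
ΣF_y = 0: C_y + 42.7223 − 10 − 25·sin24° − 15 − 30 − 10 = 0 → C_y = 32.45 kip.
ΣF_x = 0: C_x + 25·cos24° = 0 → C_x = -22.84 kip.

C_x = -22.84 kip, C_y = 32.45 kip, D_y = 42.72 kip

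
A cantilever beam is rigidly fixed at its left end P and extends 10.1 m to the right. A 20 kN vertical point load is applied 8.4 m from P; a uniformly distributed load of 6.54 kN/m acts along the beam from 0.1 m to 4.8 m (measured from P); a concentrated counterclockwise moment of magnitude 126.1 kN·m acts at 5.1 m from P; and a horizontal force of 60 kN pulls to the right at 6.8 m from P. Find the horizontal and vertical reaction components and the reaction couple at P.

P_x = -60.00 kN, P_y = 50.74 kN, M_P = 117.2 kN·m

Resultant of the distributed load: 6.54 × 4.7 = 30.738 kN at 2.45 m from P.
ΣF_x = 0: P_x + 60 = 0 → P_x = -60.00 kN.
ΣF_y = 0: P_y − 20 − 6.54·4.7 = 0 → P_y = 50.74 kN.
ΣM about P: M_P − 20·8.4 − (6.54·4.7)·2.45 + 126.1 = 0 → M_P = 117.2 kN·m.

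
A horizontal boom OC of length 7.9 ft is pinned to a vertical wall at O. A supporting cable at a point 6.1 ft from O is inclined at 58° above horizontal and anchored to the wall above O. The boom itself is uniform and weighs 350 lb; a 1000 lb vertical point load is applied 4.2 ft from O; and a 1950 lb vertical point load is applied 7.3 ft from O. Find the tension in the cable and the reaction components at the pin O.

T = 3831 lb, O_x = 2030 lb, O_y = 51.23 lb

ΣM about O: T·sin58°·6.1 − 350·3.95 − 1000·4.2 − 1950·7.3 = 0 → T = 19817.5/(6.1·0.848048) = 3830.88 ≈ 3831 lb.
ΣF_x = 0: O_x − T·cos58° = 0 → O_x = 3830.88 × 0.529919 = 2030 lb.
ΣF_y = 0: O_y + T·sin58° − 350 − 1000 − 1950 = 0 → O_y = 3300 − 3830.88 × 0.848048 = 51.23 lb.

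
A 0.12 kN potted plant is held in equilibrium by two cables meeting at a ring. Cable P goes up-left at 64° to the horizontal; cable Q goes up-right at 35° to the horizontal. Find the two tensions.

T_P = 0.09952 kN, T_Q = 0.05326 kN

ΣF_x = 0: −T_P·cos64° + T_Q·cos35° = 0 → T_Q = 0.535152·T_P.
ΣF_y = 0: T_P·sin64° + T_Q·sin35° = 0.12.
Substitute: T_P·(0.898794 + 0.535152·0.573576) = 0.12 → T_P = 0.0995236 ≈ 0.09952 kN.
Then T_Q = 0.535152 × 0.0995236 = 0.05326 kN.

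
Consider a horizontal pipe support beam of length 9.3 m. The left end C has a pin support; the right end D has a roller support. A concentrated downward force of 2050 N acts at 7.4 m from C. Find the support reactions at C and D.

Moments about C: D_y·9.3 − 2050·7.4 = 0 → D_y = 15170/9.3 = 1631.18 ≈ 1631 N.
ΣF_y = 0: C_y + 1631.18 − 2050 = 0 → C_y = 418.8 N.
ΣF_x = 0: no horizontal applied forces, so C_x = 0.

C_x = 0, C_y = 418.8 N, D_y = 1631 N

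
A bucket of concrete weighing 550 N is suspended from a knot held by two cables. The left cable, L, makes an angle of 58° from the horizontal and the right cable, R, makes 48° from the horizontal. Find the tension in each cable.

T_L = 382.9 N, T_R = 303.2 N

ΣF_x = 0: −T_L·cos58° + T_R·cos48° = 0 → T_R = 0.791952·T_L.
ΣF_y = 0: T_L·sin58° + T_R·sin48° = 550.
Substitute: T_L·(0.848048 + 0.791952·0.743145) = 550 → T_L = 382.853 ≈ 382.9 N.
Then T_R = 0.791952 × 382.853 = 303.2 N.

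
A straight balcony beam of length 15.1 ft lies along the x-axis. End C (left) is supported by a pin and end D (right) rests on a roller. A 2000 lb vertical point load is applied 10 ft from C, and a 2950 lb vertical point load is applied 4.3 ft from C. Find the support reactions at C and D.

C_x = 0, C_y = 2785 lb, D_y = 2165 lb

Moments about C: D_y·15.1 − 2000·10 − 2950·4.3 = 0 → D_y = 32685/15.1 = 2164.57 ≈ 2165 lb.
ΣF_y = 0: C_y + 2164.57 − 2000 − 2950 = 0 → C_y = 2785 lb.
ΣF_x = 0: no horizontal applied forces, so C_x = 0.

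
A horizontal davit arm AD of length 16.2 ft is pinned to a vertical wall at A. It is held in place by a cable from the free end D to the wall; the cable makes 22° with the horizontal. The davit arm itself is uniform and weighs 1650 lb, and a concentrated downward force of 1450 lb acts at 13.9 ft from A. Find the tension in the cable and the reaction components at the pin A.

ΣM about A: T·sin22°·16.2 − 1650·8.1 − 1450·13.9 = 0 → T = 33520/(16.2·0.374607) = 5523.48 ≈ 5523 lb.
ΣF_x = 0: A_x − T·cos22° = 0 → A_x = 5523.48 × 0.927184 = 5121 lb.
ΣF_y = 0: A_y + T·sin22° − 1650 − 1450 = 0 → A_y = 3100 − 5523.48 × 0.374607 = 1031 lb.

T = 5523 lb, A_x = 5121 lb, A_y = 1031 lb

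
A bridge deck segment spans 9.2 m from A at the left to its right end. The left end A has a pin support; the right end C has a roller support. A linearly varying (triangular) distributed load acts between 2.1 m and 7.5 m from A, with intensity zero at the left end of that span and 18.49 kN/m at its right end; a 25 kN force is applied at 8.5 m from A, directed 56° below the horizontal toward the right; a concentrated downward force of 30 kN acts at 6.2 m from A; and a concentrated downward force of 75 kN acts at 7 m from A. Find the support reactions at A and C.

Resultant of the triangular load: ½ × 18.49 × 5.4 = 49.923 kN, acting at 5.7 m from A (one-third of the span from the peak).
Moments about A: C_y·9.2 − (½·18.49·5.4)·5.7 − 25·sin56°·8.5 − 30·6.2 − 75·7 = 0 → C_y = 1171.73/9.2 = 127.362 ≈ 127.4 kN.
ΣF_y = 0: A_y + 127.362 − ½·18.49·5.4 − 25·sin56° − 30 − 75 = 0 → A_y = 48.29 kN.
ΣF_x = 0: A_x + 25·cos56° = 0 → A_x = -13.98 kN.

A_x = -13.98 kN, A_y = 48.29 kN, C_y = 127.4 kN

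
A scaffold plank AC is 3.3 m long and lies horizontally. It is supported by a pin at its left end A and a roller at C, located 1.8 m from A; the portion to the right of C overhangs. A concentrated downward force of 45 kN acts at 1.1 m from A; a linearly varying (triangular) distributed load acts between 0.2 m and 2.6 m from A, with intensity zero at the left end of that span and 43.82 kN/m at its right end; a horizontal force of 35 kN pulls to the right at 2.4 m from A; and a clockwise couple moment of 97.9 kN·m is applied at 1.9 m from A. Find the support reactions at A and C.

A_x = -35.00 kN, A_y = -36.89 kN, C_y = 134.5 kN

Resultant of the triangular load: ½ × 43.82 × 2.4 = 52.584 kN, acting at 1.8 m from A (one-third of the span from the peak).
ΣM about A: C_y·1.8 − 45·1.1 − (½·43.82·2.4)·1.8 − 97.9 = 0 → C_y = 242.0512/1.8 = 134.473 ≈ 134.5 kN.
ΣF_y = 0: A_y + 134.473 − 45 − ½·43.82·2.4 = 0 → A_y = -36.89 kN.
ΣF_x = 0: A_x + 35 = 0 → A_x = -35.00 kN.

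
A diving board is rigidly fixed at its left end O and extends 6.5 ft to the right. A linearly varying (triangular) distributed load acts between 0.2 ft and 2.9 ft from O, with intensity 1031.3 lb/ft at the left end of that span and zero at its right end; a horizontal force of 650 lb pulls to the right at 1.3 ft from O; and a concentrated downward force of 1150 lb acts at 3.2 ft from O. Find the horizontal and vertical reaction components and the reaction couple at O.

O_x = -650.0 lb, O_y = 2542 lb, M_O = 5211 lb·ft

Resultant of the triangular load: ½ × 1031.3 × 2.7 = 1392.255 lb, acting at 1.1 ft from O (one-third of the span from the peak).
ΣF_x = 0: O_x + 650 = 0 → O_x = -650.0 lb.
ΣF_y = 0: O_y − ½·1031.3·2.7 − 1150 = 0 → O_y = 2542 lb.
ΣM about O: M_O − (½·1031.3·2.7)·1.1 − 1150·3.2 = 0 → M_O = 5211 lb·ft.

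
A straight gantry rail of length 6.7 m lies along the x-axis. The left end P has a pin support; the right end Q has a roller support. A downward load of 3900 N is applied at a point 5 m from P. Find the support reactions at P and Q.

P_x = 0, P_y = 989.6 N, Q_y = 2910 N

Taking moments about P: Q_y·6.7 − 3900·5 = 0 → Q_y = 19500/6.7 = 2910.45 ≈ 2910 N.
ΣF_y = 0: P_y + 2910.45 − 3900 = 0 → P_y = 989.6 N.
ΣF_x = 0: no horizontal applied forces, so P_x = 0.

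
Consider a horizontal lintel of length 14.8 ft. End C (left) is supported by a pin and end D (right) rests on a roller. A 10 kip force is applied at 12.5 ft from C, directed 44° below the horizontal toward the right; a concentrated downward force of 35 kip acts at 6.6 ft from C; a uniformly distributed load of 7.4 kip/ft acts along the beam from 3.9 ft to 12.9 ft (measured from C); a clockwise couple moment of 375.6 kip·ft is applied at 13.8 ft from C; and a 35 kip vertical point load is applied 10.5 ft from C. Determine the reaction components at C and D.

Resultant of the distributed load: 7.4 × 9 = 66.6 kip at 8.4 ft from C.
Moments about C: D_y·14.8 − 10·sin44°·12.5 − 35·6.6 − (7.4·9)·8.4 − 375.6 − 35·10.5 = 0 → D_y = 1620.37/14.8 = 109.484 ≈ 109.5 kip.
ΣF_y = 0: C_y + 109.484 − 10·sin44° − 35 − 7.4·9 − 35 = 0 → C_y = 34.06 kip.
ΣF_x = 0: C_x + 10·cos44° = 0 → C_x = -7.193 kip.

C_x = -7.193 kip, C_y = 34.06 kip, D_y = 109.5 kip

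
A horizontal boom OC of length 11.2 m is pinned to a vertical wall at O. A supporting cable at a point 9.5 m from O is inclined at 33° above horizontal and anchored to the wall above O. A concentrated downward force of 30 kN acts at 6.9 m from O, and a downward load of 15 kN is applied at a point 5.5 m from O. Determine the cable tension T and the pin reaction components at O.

T = 55.95 kN, O_x = 46.93 kN, O_y = 14.53 kN

ΣM about O: T·sin33°·9.5 − 30·6.9 − 15·5.5 = 0 → T = 289.5/(9.5·0.544639) = 55.9521 ≈ 55.95 kN.
ΣF_x = 0: O_x − T·cos33° = 0 → O_x = 55.9521 × 0.838671 = 46.93 kN.
ΣF_y = 0: O_y + T·sin33° − 30 − 15 = 0 → O_y = 45 − 55.9521 × 0.544639 = 14.53 kN.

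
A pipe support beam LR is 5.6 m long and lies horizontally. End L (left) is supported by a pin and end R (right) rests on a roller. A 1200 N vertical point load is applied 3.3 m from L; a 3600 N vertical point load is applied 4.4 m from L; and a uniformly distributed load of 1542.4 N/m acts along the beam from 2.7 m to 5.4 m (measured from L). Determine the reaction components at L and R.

Resultant of the distributed load: 1542.4 × 2.7 = 4164.48 N at 4.05 m from L.
Moments about L: R_y·5.6 − 1200·3.3 − 3600·4.4 − (1542.4·2.7)·4.05 = 0 → R_y = 36666.144/5.6 = 6547.53 ≈ 6548 N.
ΣF_y = 0: L_y + 6547.53 − 1200 − 3600 − 1542.4·2.7 = 0 → L_y = 2417 N.
ΣF_x = 0: no horizontal applied forces, so L_x = 0.

L_x = 0, L_y = 2417 N, R_y = 6548 N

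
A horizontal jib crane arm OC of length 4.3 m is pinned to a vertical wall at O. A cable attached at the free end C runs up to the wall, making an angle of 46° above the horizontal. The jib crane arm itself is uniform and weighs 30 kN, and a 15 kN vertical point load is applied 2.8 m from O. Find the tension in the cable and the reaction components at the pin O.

T = 34.43 kN, O_x = 23.92 kN, O_y = 20.23 kN

ΣM about O: T·sin46°·4.3 − 30·2.15 − 15·2.8 = 0 → T = 106.5/(4.3·0.71934) = 34.4308 ≈ 34.43 kN.
ΣF_x = 0: O_x − T·cos46° = 0 → O_x = 34.4308 × 0.694658 = 23.92 kN.
ΣF_y = 0: O_y + T·sin46° − 30 − 15 = 0 → O_y = 45 − 34.4308 × 0.71934 = 20.23 kN.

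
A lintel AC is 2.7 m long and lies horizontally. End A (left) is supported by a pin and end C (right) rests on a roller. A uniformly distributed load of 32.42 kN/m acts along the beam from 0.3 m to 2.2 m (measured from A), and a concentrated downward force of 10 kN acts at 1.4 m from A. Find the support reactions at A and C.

Resultant of the distributed load: 32.42 × 1.9 = 61.598 kN at 1.25 m from A.
Moments about A: C_y·2.7 − (32.42·1.9)·1.25 − 10·1.4 = 0 → C_y = 90.9975/2.7 = 33.7028 ≈ 33.70 kN.
ΣF_y = 0: A_y + 33.7028 − 32.42·1.9 − 10 = 0 → A_y = 37.90 kN.
ΣF_x = 0: no horizontal applied forces, so A_x = 0.

A_x = 0, A_y = 37.90 kN, C_y = 33.70 kN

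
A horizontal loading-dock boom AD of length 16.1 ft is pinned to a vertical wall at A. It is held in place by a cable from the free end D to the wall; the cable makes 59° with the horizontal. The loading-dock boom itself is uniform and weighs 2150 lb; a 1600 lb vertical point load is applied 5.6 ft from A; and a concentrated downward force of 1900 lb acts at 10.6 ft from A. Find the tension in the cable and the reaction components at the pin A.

T = 3363 lb, A_x = 1732 lb, A_y = 2768 lb

ΣM about A: T·sin59°·16.1 − 2150·8.05 − 1600·5.6 − 1900·10.6 = 0 → T = 46407.5/(16.1·0.857167) = 3362.77 ≈ 3363 lb.
ΣF_x = 0: A_x − T·cos59° = 0 → A_x = 3362.77 × 0.515038 = 1732 lb.
ΣF_y = 0: A_y + T·sin59° − 2150 − 1600 − 1900 = 0 → A_y = 5650 − 3362.77 × 0.857167 = 2768 lb.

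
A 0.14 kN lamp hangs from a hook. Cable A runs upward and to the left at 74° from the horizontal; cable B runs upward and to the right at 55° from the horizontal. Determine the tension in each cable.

ΣF_x = 0: −T_A·cos74° + T_B·cos55° = 0 → T_B = 0.480559·T_A.
ΣF_y = 0: T_A·sin74° + T_B·sin55° = 0.14.
Substitute: T_A·(0.961262 + 0.480559·0.819152) = 0.14 → T_A = 0.103328 ≈ 0.1033 kN.
Then T_B = 0.480559 × 0.103328 = 0.04966 kN.

T_A = 0.1033 kN, T_B = 0.04966 kN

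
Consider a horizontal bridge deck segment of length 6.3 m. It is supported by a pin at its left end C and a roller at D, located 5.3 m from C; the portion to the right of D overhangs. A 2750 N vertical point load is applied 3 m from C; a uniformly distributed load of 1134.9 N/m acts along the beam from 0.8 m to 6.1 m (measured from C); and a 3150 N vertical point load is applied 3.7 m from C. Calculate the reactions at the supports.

C_x = 0, C_y = 4244 N, D_y = 7671 N

Resultant of the distributed load: 1134.9 × 5.3 = 6014.97 N at 3.45 m from C.
Taking moments about C: D_y·5.3 − 2750·3 − (1134.9·5.3)·3.45 − 3150·3.7 = 0 → D_y = 40656.6465/5.3 = 7671.07 ≈ 7671 N.
ΣF_y = 0: C_y + 7671.07 − 2750 − 1134.9·5.3 − 3150 = 0 → C_y = 4244 N.
ΣF_x = 0: no horizontal applied forces, so C_x = 0.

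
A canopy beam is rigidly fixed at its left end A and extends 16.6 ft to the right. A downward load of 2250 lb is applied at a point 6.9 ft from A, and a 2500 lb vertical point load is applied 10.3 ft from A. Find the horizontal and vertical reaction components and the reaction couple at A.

ΣF_x = 0: A_x = 0.
ΣF_y = 0: A_y − 2250 − 2500 = 0 → A_y = 4750 lb.
ΣM about A: M_A − 2250·6.9 − 2500·10.3 = 0 → M_A = 41280 lb·ft.

A_x = 0, A_y = 4750 lb, M_A = 41280 lb·ft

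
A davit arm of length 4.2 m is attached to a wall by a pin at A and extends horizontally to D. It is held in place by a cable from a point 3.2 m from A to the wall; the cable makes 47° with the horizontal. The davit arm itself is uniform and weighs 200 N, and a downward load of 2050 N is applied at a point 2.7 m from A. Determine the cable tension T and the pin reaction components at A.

ΣM about A: T·sin47°·3.2 − 200·2.1 − 2050·2.7 = 0 → T = 5955/(3.2·0.731354) = 2544.51 ≈ 2545 N.
ΣF_x = 0: A_x − T·cos47° = 0 → A_x = 2544.51 × 0.681998 = 1735 N.
ΣF_y = 0: A_y + T·sin47° − 200 − 2050 = 0 → A_y = 2250 − 2544.51 × 0.731354 = 389.1 N.

T = 2545 N, A_x = 1735 N, A_y = 389.1 N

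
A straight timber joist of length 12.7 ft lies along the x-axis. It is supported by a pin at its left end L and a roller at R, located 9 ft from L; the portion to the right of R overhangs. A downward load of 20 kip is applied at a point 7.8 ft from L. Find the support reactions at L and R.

Moments about L: R_y·9 − 20·7.8 = 0 → R_y = 156/9 = 17.3333 ≈ 17.33 kip.
ΣF_y = 0: L_y + 17.3333 − 20 = 0 → L_y = 2.667 kip.
ΣF_x = 0: no horizontal applied forces, so L_x = 0.

L_x = 0, L_y = 2.667 kip, R_y = 17.33 kip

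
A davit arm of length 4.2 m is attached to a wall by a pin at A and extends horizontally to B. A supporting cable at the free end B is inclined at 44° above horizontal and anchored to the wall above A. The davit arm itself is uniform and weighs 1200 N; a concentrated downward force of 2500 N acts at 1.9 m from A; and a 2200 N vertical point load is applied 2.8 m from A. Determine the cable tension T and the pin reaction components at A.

ΣM about A: T·sin44°·4.2 − 1200·2.1 − 2500·1.9 − 2200·2.8 = 0 → T = 13430/(4.2·0.694658) = 4603.16 ≈ 4603 N.
ΣF_x = 0: A_x − T·cos44° = 0 → A_x = 4603.16 × 0.71934 = 3311 N.
ΣF_y = 0: A_y + T·sin44° − 1200 − 2500 − 2200 = 0 → A_y = 5900 − 4603.16 × 0.694658 = 2702 N.

T = 4603 N, A_x = 3311 N, A_y = 2702 N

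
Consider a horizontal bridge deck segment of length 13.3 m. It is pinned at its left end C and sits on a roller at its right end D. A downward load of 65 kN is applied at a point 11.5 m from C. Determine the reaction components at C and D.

Moments about C: D_y·13.3 − 65·11.5 = 0 → D_y = 747.5/13.3 = 56.203 ≈ 56.20 kN.
ΣF_y = 0: C_y + 56.203 − 65 = 0 → C_y = 8.797 kN.
ΣF_x = 0: no horizontal applied forces, so C_x = 0.

C_x = 0, C_y = 8.797 kN, D_y = 56.20 kN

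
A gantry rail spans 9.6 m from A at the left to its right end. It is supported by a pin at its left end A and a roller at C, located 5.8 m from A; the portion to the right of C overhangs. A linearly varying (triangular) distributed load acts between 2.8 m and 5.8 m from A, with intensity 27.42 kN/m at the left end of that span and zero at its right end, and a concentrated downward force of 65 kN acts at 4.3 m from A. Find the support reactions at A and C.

Resultant of the triangular load: ½ × 27.42 × 3 = 41.13 kN, acting at 3.8 m from A (one-third of the span from the peak).
ΣM about A: C_y·5.8 − (½·27.42·3)·3.8 − 65·4.3 = 0 → C_y = 435.794/5.8 = 75.1369 ≈ 75.14 kN.
ΣF_y = 0: A_y + 75.1369 − ½·27.42·3 − 65 = 0 → A_y = 30.99 kN.
ΣF_x = 0: no horizontal applied forces, so A_x = 0.

A_x = 0, A_y = 30.99 kN, C_y = 75.14 kN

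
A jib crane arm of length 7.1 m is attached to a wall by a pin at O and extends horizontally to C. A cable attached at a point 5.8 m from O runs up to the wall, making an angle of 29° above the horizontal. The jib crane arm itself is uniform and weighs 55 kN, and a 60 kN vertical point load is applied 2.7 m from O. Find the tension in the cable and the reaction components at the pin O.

T = 127.0 kN, O_x = 111.1 kN, O_y = 53.41 kN

ΣM about O: T·sin29°·5.8 − 55·3.55 − 60·2.7 = 0 → T = 357.25/(5.8·0.48481) = 127.049 ≈ 127.0 kN.
ΣF_x = 0: O_x − T·cos29° = 0 → O_x = 127.049 × 0.87462 = 111.1 kN.
ΣF_y = 0: O_y + T·sin29° − 55 − 60 = 0 → O_y = 115 − 127.049 × 0.48481 = 53.41 kN.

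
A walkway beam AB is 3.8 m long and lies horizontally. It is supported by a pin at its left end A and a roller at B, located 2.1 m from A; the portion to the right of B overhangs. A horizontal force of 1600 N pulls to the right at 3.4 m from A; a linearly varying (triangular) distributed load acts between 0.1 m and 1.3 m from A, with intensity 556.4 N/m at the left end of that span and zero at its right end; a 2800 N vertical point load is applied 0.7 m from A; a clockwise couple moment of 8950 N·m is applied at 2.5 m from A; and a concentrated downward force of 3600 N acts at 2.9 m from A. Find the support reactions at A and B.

A_x = -1600 N, A_y = -3512 N, B_y = 10250 N

Resultant of the triangular load: ½ × 556.4 × 1.2 = 333.84 N, acting at 0.5 m from A (one-third of the span from the peak).
Taking moments about A: B_y·2.1 − (½·556.4·1.2)·0.5 − 2800·0.7 − 8950 − 3600·2.9 = 0 → B_y = 21516.92/2.1 = 10246.2 ≈ 10250 N.
ΣF_y = 0: A_y + 10246.2 − ½·556.4·1.2 − 2800 − 3600 = 0 → A_y = -3512 N.
ΣF_x = 0: A_x + 1600 = 0 → A_x = -1600 N.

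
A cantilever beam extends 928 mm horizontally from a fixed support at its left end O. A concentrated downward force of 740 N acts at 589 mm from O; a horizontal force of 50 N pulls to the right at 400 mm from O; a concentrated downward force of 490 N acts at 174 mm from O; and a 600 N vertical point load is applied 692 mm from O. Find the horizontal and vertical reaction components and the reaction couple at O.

O_x = -50.00 N, O_y = 1830 N, M_O = 936300 N·mm

ΣF_x = 0: O_x + 50 = 0 → O_x = -50.00 N.
ΣF_y = 0: O_y − 740 − 490 − 600 = 0 → O_y = 1830 N.
ΣM about O: M_O − 740·589 − 490·174 − 600·692 = 0 → M_O = 936300 N·mm.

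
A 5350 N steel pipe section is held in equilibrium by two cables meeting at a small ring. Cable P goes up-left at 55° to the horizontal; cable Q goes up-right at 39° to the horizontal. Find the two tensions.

ΣF_x = 0: −T_P·cos55° + T_Q·cos39° = 0 → T_Q = 0.738055·T_P.
ΣF_y = 0: T_P·sin55° + T_Q·sin39° = 5350.
Substitute: T_P·(0.819152 + 0.738055·0.62932) = 5350 → T_P = 4167.88 ≈ 4168 N.
Then T_Q = 0.738055 × 4167.88 = 3076 N.

T_P = 4168 N, T_Q = 3076 N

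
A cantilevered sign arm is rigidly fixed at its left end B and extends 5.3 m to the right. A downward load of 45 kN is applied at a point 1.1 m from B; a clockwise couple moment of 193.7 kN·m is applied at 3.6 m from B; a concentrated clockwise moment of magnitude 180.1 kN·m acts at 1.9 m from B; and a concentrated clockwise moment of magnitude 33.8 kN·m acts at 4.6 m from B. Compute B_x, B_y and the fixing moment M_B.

B_x = 0, B_y = 45.00 kN, M_B = 457.1 kN·m

ΣF_x = 0: B_x = 0.
ΣF_y = 0: B_y − 45 = 0 → B_y = 45.00 kN.
ΣM about B: M_B − 45·1.1 − 193.7 − 180.1 − 33.8 = 0 → M_B = 457.1 kN·m.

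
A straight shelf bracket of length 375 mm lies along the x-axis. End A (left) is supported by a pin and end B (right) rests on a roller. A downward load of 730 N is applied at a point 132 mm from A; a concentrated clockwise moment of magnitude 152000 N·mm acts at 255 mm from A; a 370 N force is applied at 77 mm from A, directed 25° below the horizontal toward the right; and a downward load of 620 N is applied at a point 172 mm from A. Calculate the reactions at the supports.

A_x = -335.3 N, A_y = 527.6 N, B_y = 978.8 N

Moments about A: B_y·375 − 730·132 − 152000 − 370·sin25°·77 − 620·172 = 0 → B_y = 367040/375 = 978.773 ≈ 978.8 N.
ΣF_y = 0: A_y + 978.773 − 730 − 370·sin25° − 620 = 0 → A_y = 527.6 N.
ΣF_x = 0: A_x + 370·cos25° = 0 → A_x = -335.3 N.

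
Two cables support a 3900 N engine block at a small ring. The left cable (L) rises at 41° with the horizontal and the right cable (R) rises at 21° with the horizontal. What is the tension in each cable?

ΣF_x = 0: −T_L·cos41° + T_R·cos21° = 0 → T_R = 0.808403·T_L.
ΣF_y = 0: T_L·sin41° + T_R·sin21° = 3900.
Substitute: T_L·(0.656059 + 0.808403·0.358368) = 3900 → T_L = 4123.65 ≈ 4124 N.
Then T_R = 0.808403 × 4123.65 = 3334 N.

T_L = 4124 N, T_R = 3334 N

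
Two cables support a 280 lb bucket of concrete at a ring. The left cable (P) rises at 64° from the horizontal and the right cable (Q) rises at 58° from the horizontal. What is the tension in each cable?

ΣF_x = 0: −T_P·cos64° + T_Q·cos58° = 0 → T_Q = 0.827241·T_P.
ΣF_y = 0: T_P·sin64° + T_Q·sin58° = 280.
Substitute: T_P·(0.898794 + 0.827241·0.848048) = 280 → T_P = 174.963 ≈ 175.0 lb.
Then T_Q = 0.827241 × 174.963 = 144.7 lb.

T_P = 175.0 lb, T_Q = 144.7 lb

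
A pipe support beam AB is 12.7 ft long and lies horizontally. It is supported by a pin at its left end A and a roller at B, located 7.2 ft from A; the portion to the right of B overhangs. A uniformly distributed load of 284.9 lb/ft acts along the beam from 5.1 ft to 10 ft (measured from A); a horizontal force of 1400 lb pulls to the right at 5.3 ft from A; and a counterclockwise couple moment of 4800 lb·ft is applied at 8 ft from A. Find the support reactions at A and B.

Resultant of the distributed load: 284.9 × 4.9 = 1396.01 lb at 7.55 ft from A.
ΣM about A: B_y·7.2 − (284.9·4.9)·7.55 + 4800 = 0 → B_y = 5739.8755/7.2 = 797.205 ≈ 797.2 lb.
ΣF_y = 0: A_y + 797.205 − 284.9·4.9 = 0 → A_y = 598.8 lb.
ΣF_x = 0: A_x + 1400 = 0 → A_x = -1400 lb.

A_x = -1400 lb, A_y = 598.8 lb, B_y = 797.2 lb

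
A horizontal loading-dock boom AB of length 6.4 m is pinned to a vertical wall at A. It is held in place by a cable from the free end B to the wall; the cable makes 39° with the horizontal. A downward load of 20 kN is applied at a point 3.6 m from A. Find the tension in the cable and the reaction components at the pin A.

ΣM about A: T·sin39°·6.4 − 20·3.6 = 0 → T = 72/(6.4·0.62932) = 17.8764 ≈ 17.88 kN.
ΣF_x = 0: A_x − T·cos39° = 0 → A_x = 17.8764 × 0.777146 = 13.89 kN.
ΣF_y = 0: A_y + T·sin39° − 20 = 0 → A_y = 20 − 17.8764 × 0.62932 = 8.750 kN.

T = 17.88 kN, A_x = 13.89 kN, A_y = 8.750 kN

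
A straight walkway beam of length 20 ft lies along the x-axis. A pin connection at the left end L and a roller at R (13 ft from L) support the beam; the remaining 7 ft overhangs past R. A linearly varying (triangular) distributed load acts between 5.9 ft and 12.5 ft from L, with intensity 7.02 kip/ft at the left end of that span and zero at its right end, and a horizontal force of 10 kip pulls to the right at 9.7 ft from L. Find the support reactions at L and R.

L_x = -10.00 kip, L_y = 8.732 kip, R_y = 14.43 kip

Resultant of the triangular load: ½ × 7.02 × 6.6 = 23.166 kip, acting at 8.1 ft from L (one-third of the span from the peak).
Moments about L: R_y·13 − (½·7.02·6.6)·8.1 = 0 → R_y = 187.6446/13 = 14.4342 ≈ 14.43 kip.
ΣF_y = 0: L_y + 14.4342 − ½·7.02·6.6 = 0 → L_y = 8.732 kip.
ΣF_x = 0: L_x + 10 = 0 → L_x = -10.00 kip.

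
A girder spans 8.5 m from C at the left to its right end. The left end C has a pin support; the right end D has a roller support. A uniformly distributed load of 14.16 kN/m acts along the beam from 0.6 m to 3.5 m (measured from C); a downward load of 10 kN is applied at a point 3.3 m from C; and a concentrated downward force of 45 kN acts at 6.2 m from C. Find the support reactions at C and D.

C_x = 0, C_y = 49.45 kN, D_y = 46.61 kN

Resultant of the distributed load: 14.16 × 2.9 = 41.064 kN at 2.05 m from C.
Moments about C: D_y·8.5 − (14.16·2.9)·2.05 − 10·3.3 − 45·6.2 = 0 → D_y = 396.1812/8.5 = 46.6096 ≈ 46.61 kN.
ΣF_y = 0: C_y + 46.6096 − 14.16·2.9 − 10 − 45 = 0 → C_y = 49.45 kN.
ΣF_x = 0: no horizontal applied forces, so C_x = 0.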